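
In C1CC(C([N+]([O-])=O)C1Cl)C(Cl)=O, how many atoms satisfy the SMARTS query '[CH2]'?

Check the 12 heavy atoms by environment: 2× C (H2) → match; 3× C (H1) → no; 2× Cl (H0) → no; 1× N (charge +1, H0) → no; 1× O (charge -1, H0) → no; 2× O (H0) → no; 1× C (H0) → no.
That gives 2 matching atoms.

2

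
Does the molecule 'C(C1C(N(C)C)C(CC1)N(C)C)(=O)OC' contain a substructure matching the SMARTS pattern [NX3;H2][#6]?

The pattern [NX3;H2][#6] describes a trivalent nitrogen with two H attached to carbon — a primary amine.
The closest candidate here is a dimethylamino group (-N(CH3)2), but the nitrogen has H0, not H2. No other fragment satisfies the full query, so there is no match.

No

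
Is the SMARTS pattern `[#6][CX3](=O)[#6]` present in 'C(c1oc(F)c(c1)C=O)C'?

The pattern [#6][CX3](=O)[#6] describes a carbonyl carbon (no H) flanked by two carbons — a ketone.
The closest candidate here is an aldehyde (-CHO), but the carbonyl carbon has H1, so it is not flanked by two carbons. No other fragment satisfies the full query, so there is no match.

No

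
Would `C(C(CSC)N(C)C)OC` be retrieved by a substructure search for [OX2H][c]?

No

The pattern [OX2H][c] describes a hydroxyl oxygen attached to an aromatic carbon — a phenol.
The closest candidate here is a methoxy ether (-OCH3), but the oxygen has H0, not H1. No other fragment satisfies the full query, so there is no match.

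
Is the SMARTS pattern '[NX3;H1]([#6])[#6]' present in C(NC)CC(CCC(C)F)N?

Yes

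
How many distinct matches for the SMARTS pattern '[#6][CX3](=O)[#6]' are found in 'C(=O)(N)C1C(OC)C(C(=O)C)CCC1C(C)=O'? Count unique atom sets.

[#6][CX3](=O)[#6] is the SMARTS for a ketone: a carbonyl carbon (no H) flanked by two carbons.
The molecule carries 2 separate instances of an acetyl/ketone group (-C(=O)CH3) meeting every constraint; each maps to a distinct set of atoms, giving 2 matches.

2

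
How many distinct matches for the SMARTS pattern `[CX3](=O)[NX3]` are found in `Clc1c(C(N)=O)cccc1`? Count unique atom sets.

1

[CX3](=O)[NX3] is the SMARTS for an amide: a carbonyl carbon bonded to a trivalent nitrogen.
Exactly one fragment in the molecule meets all constraints, giving 1 match.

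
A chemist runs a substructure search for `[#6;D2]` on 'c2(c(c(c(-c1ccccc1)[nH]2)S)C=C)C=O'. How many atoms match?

7

The query [#6;D2] means: any carbon bonded to exactly two heavy atoms.
Check the 16 heavy atoms by environment: 1× n (aromatic, D2) → no; 5× c (aromatic, D3) → no; 5× c (aromatic, D2) → match; 2× C (D2) → match; 1× O (D1) → no; 1× S (D1) → no; 1× C (D1) → no.
Summing the matching environments: 5 + 2 = 7 matching atoms.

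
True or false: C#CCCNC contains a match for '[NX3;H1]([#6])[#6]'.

True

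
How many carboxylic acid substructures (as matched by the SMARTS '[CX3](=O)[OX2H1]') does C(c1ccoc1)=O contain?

[CX3](=O)[OX2H1] is the SMARTS for a carboxylic acid: an sp2 carbon double-bonded to O and single-bonded to an -OH oxygen.
The molecule has an aldehyde (-CHO), but there is no singly-bonded oxygen on the carbonyl carbon; nothing else fits, so there are 0 matches.

0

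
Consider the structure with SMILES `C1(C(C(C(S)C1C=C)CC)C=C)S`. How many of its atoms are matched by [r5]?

The query [r5] means: r5 matches atoms in a five-membered ring.
Check the 13 heavy atoms by environment: 5× C (in 5-ring) → match; 2× S (acyclic) → no; 6× C (acyclic) → no.
That gives 5 matching atoms.

5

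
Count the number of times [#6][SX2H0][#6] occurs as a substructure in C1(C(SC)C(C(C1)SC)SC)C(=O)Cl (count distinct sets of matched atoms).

3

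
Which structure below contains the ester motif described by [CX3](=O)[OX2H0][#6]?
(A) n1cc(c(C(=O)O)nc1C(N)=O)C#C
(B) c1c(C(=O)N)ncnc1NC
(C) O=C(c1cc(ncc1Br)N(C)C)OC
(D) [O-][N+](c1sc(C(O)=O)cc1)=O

C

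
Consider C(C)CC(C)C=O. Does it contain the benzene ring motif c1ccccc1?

No

The pattern c1ccccc1 describes six aromatic carbons in a ring — a benzene ring.
The closest candidate here is a methyl group (-CH3), but no six-membered all-carbon aromatic ring is present. No other fragment satisfies the full query, so there is no match.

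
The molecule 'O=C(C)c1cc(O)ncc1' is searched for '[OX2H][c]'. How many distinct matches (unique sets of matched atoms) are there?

1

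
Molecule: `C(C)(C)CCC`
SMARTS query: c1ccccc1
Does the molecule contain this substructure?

The pattern c1ccccc1 describes six aromatic carbons in a ring — a benzene ring.
The closest candidate here is a methyl group (-CH3), but no six-membered all-carbon aromatic ring is present. No other fragment satisfies the full query, so there is no match.

No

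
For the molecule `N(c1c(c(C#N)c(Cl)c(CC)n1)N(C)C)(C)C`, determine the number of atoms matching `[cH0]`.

5

The query [cH0] means: aromatic carbon with no attached hydrogen (substituted or ring-fusion).
Check the 17 heavy atoms by environment: 1× n (aromatic, H0) → no; 5× c (aromatic, H0) → match; 3× N (H0) → no; 5× C (H3) → no; 1× C (H2) → no; 1× C (H0) → no; 1× Cl (H0) → no.
That gives 5 matching atoms.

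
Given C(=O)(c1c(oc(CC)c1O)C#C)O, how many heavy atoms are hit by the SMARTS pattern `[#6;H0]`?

Check the 13 heavy atoms by environment: 1× o (aromatic, H0) → no; 4× c (aromatic, H0) → match; 2× C (H0) → match; 1× C (H1) → no; 1× C (H2) → no; 1× C (H3) → no; 1× O (H0) → no; 2× O (H1) → no.
Summing the matching environments: 4 + 2 = 6 matching atoms.

6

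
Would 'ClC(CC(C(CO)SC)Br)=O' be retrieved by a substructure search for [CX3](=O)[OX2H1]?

No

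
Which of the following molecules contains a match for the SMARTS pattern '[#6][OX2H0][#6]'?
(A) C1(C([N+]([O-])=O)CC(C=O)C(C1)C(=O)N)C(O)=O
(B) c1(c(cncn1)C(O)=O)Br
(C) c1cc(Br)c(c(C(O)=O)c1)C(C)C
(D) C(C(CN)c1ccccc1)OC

[#6][OX2H0][#6] describes an aliphatic oxygen bridging two carbons with no H on the oxygen (an ether).
(A) has a carboxylic acid group (-C(=O)OH) but the -OH oxygen has H1; the =O is OX1, not OX2.
(B) has a carboxylic acid group (-C(=O)OH) but the -OH oxygen has H1; the =O is OX1, not OX2.
(C) has a carboxylic acid group (-C(=O)OH) but the -OH oxygen has H1; the =O is OX1, not OX2.
(D) contains a methoxy ether (-OCH3), which satisfies every atom and bond constraint.
So the answer is (D).

D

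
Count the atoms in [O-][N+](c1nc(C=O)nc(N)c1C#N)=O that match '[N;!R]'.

Check the 14 heavy atoms by environment: 2× n (aromatic, in 6-ring) → no; 4× c (aromatic, in 6-ring) → no; 2× N (acyclic) → match; 1× N (charge +1, acyclic) → match; 1× O (charge -1, acyclic) → no; 2× O (acyclic) → no; 2× C (acyclic) → no.
Summing the matching environments: 2 + 1 = 3 matching atoms.

3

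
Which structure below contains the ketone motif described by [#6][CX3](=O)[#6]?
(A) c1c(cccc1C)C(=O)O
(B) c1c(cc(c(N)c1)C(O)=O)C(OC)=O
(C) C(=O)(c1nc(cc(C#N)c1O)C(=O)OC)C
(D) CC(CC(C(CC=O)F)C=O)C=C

C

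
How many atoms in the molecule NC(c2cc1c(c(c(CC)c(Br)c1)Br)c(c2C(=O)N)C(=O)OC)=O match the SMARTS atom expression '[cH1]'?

2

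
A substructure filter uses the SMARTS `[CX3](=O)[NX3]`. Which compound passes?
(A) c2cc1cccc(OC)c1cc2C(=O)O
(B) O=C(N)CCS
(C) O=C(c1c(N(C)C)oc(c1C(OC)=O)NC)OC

[CX3](=O)[NX3] describes a carbonyl carbon bonded to a trivalent nitrogen (an amide).
(A) has a carboxylic acid group (-C(=O)OH) but the carbonyl is bonded to O, not to an NX3 nitrogen.
(B) contains a primary amide (-C(=O)NH2), which satisfies every atom and bond constraint.
(C) has a methyl-ester group (-C(=O)OCH3) but the carbonyl is bonded to O, not to an NX3 nitrogen.
So the answer is (B).

B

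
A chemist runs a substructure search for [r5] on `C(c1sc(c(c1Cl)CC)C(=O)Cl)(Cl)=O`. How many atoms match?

The query [r5] means: r5 matches atoms in a five-membered ring.
Check the 14 heavy atoms by environment: 1× s (aromatic, in 5-ring) → match; 4× c (aromatic, in 5-ring) → match; 4× C (acyclic) → no; 2× O (acyclic) → no; 3× Cl (acyclic) → no.
Summing the matching environments: 1 + 4 = 5 matching atoms.

5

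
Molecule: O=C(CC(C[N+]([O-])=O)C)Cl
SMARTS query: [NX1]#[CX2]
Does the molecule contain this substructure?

The pattern [NX1]#[CX2] describes a nitrogen triple-bonded to a two-connected carbon — a nitrile.
The closest candidate here is a nitro group (-[N+](=O)[O-]), but there is no C#N triple bond. No other fragment satisfies the full query, so there is no match.

No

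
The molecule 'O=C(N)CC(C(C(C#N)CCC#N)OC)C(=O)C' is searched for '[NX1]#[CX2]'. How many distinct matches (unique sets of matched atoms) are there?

[NX1]#[CX2] is the SMARTS for a nitrile: a nitrogen triple-bonded to a two-connected carbon.
The molecule carries 2 separate instances of a nitrile (-C#N) meeting every constraint; each maps to a distinct set of atoms, giving 2 matches.

2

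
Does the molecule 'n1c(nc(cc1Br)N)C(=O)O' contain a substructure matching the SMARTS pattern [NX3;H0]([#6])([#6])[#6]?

The pattern [NX3;H0]([#6])([#6])[#6] describes a trivalent nitrogen with no H, bonded to three carbons — a tertiary amine.
The closest candidate here is a primary amino group (-NH2), but the nitrogen has H2, not H0 with three carbons. No other fragment satisfies the full query, so there is no match.

No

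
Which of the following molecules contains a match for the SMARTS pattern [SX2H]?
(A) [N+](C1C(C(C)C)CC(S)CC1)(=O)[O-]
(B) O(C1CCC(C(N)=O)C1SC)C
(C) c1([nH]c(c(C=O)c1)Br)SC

[SX2H] describes an aliphatic sulfur with two connections, one being H (a thiol).
(A) contains a thiol (-SH), which satisfies every atom and bond constraint.
(B) has a methylthio ether (-SCH3) but the sulfur has H0 (bonded to two carbons), not H1.
(C) has a methylthio ether (-SCH3) but the sulfur has H0 (bonded to two carbons), not H1.
So the answer is (A).

A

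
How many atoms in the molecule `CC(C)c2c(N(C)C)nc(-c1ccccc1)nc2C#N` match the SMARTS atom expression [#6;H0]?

6

The query [#6;H0] means: any carbon with no attached hydrogen.
Check the 20 heavy atoms by environment: 2× n (aromatic, H0) → no; 5× c (aromatic, H0) → match; 1× C (H1) → no; 4× C (H3) → no; 5× c (aromatic, H1) → no; 1× C (H0) → match; 2× N (H0) → no.
Summing the matching environments: 5 + 1 = 6 matching atoms.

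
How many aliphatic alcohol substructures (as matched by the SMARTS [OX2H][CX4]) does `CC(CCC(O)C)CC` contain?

[OX2H][CX4] is the SMARTS for an aliphatic alcohol: a hydroxyl oxygen bound to an sp3 (X4) carbon.
Exactly one fragment in the molecule meets all constraints, giving 1 match.

1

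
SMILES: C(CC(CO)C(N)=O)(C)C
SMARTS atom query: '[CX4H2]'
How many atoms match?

2

The query [CX4H2] means: sp3 carbon (X4) with exactly two hydrogens.
Check the 10 heavy atoms by environment: 2× C (H2, X4) → match; 2× C (H1, X4) → no; 1× C (H0, X3) → no; 1× O (H0, X1) → no; 1× N (H2, X3) → no; 2× C (H3, X4) → no; 1× O (H1, X2) → no.
That gives 2 matching atoms.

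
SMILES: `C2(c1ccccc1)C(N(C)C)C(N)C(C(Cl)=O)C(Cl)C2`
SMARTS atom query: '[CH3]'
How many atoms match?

2

Check the 20 heavy atoms by environment: 5× C (H1) → no; 1× C (H2) → no; 1× c (aromatic, H0) → no; 5× c (aromatic, H1) → no; 1× N (H2) → no; 1× C (H0) → no; 1× O (H0) → no; 2× Cl (H0) → no; 1× N (H0) → no; 2× C (H3) → match.
That gives 2 matching atoms.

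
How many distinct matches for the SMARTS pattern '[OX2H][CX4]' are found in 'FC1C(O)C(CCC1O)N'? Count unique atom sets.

[OX2H][CX4] is the SMARTS for an aliphatic alcohol: a hydroxyl oxygen bound to an sp3 (X4) carbon.
The molecule carries 2 separate instances of a hydroxyl group (-OH) meeting every constraint; each maps to a distinct set of atoms, giving 2 matches.

2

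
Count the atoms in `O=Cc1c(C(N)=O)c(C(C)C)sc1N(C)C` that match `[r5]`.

5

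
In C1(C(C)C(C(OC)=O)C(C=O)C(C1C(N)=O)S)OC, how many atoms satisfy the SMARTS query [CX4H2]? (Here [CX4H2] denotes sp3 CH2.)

0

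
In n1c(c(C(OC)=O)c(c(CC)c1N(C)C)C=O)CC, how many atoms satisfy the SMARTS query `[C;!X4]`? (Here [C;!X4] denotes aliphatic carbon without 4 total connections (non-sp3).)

2

The query [C;!X4] means: aliphatic carbon that does not have four total connections.
Check the 19 heavy atoms by environment: 1× n (aromatic, X2) → no; 5× c (aromatic, X3) → no; 2× C (X3) → match; 2× O (X1) → no; 1× O (X2) → no; 7× C (X4) → no; 1× N (X3) → no.
That gives 2 matching atoms.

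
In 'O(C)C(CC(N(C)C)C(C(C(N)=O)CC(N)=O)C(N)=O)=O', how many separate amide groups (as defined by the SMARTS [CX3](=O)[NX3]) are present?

3

[CX3](=O)[NX3] is the SMARTS for an amide: a carbonyl carbon bonded to a trivalent nitrogen.
The molecule carries 3 separate instances of a primary amide (-C(=O)NH2) meeting every constraint; each maps to a distinct set of atoms, giving 3 matches.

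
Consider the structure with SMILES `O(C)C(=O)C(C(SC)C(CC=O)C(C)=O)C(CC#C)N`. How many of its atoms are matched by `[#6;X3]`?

The query [#6;X3] means: any carbon (aromatic or not) with three total connections.
Check the 20 heavy atoms by environment: 9× C (X4) → no; 1× S (X2) → no; 1× N (X3) → no; 2× C (X2) → no; 3× C (X3) → match; 3× O (X1) → no; 1× O (X2) → no.
That gives 3 matching atoms.

3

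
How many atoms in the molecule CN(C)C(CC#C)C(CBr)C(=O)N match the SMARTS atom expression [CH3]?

2

The query [CH3] means: aliphatic carbon with exactly three hydrogens.
Check the 13 heavy atoms by environment: 2× C (H2) → no; 3× C (H1) → no; 1× N (H0) → no; 2× C (H3) → match; 2× C (H0) → no; 1× O (H0) → no; 1× N (H2) → no; 1× Br (H0) → no.
That gives 2 matching atoms.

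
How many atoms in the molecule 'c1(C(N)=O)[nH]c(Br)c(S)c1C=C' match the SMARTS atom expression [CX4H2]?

The query [CX4H2] means: sp3 carbon (X4) with exactly two hydrogens.
Check the 12 heavy atoms by environment: 1× n (aromatic, H1, X3) → no; 4× c (aromatic, H0, X3) → no; 1× Br (H0, X1) → no; 1× S (H1, X2) → no; 1× C (H0, X3) → no; 1× O (H0, X1) → no; 1× N (H2, X3) → no; 1× C (H1, X3) → no; 1× C (H2, X3) → no.
No environment satisfies the query, so 0 matching atoms.

0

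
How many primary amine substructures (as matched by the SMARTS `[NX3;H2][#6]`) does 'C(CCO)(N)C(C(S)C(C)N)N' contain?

3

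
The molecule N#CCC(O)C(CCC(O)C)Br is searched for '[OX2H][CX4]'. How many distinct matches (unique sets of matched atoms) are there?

[OX2H][CX4] is the SMARTS for an aliphatic alcohol: a hydroxyl oxygen bound to an sp3 (X4) carbon.
The molecule carries 2 separate instances of a hydroxyl group (-OH) meeting every constraint; each maps to a distinct set of atoms, giving 2 matches.

2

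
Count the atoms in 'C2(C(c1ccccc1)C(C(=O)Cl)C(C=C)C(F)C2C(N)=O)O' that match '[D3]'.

9

The query [D3] means: atom with exactly three heavy-atom neighbours.
Check the 22 heavy atoms by environment: 8× C (D3) → match; 3× O (D1) → no; 1× N (D1) → no; 1× c (aromatic, D3) → match; 5× c (aromatic, D2) → no; 1× F (D1) → no; 1× C (D2) → no; 1× C (D1) → no; 1× Cl (D1) → no.
Summing the matching environments: 8 + 1 = 9 matching atoms.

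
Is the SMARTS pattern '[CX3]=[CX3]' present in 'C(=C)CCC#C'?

Yes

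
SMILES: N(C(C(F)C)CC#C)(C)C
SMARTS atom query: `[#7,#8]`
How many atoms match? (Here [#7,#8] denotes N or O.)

1

The query [#7,#8] means: nitrogen or oxygen (comma = OR).
Check the 10 heavy atoms by environment: 8× C → no; 1× N → match; 1× F → no.
That gives 1 matching atom.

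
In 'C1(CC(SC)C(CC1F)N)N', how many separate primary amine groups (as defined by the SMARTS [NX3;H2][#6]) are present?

2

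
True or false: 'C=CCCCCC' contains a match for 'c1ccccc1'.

False

The pattern c1ccccc1 describes six aromatic carbons in a ring — a benzene ring.
The closest candidate here is a methyl group (-CH3), but no six-membered all-carbon aromatic ring is present. No other fragment satisfies the full query, so there is no match.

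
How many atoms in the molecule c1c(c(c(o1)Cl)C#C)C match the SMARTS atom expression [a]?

Check the 9 heavy atoms by environment: 1× o (aromatic) → match; 4× c (aromatic) → match; 1× Cl → no; 3× C → no.
Summing the matching environments: 1 + 4 = 5 matching atoms.

5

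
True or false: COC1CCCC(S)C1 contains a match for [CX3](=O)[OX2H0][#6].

False

The pattern [CX3](=O)[OX2H0][#6] describes a carbonyl carbon bonded to an oxygen that is itself bonded to carbon (no H on that O) — an ester.
The closest candidate here is a methoxy ether (-OCH3), but the ether oxygen is not adjacent to a C=O carbon. No other fragment satisfies the full query, so there is no match.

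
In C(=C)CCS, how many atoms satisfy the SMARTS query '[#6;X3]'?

2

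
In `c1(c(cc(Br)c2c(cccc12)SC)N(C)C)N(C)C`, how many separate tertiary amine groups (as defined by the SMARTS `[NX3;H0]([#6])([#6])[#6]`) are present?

2

[NX3;H0]([#6])([#6])[#6] is the SMARTS for a tertiary amine: a trivalent nitrogen with no H, bonded to three carbons.
The molecule carries 2 separate instances of a dimethylamino group (-N(CH3)2) meeting every constraint; each maps to a distinct set of atoms, giving 2 matches.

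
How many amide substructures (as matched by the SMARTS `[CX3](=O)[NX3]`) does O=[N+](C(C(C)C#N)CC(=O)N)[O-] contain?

1

[CX3](=O)[NX3] is the SMARTS for an amide: a carbonyl carbon bonded to a trivalent nitrogen.
Exactly one fragment in the molecule meets all constraints, giving 1 match.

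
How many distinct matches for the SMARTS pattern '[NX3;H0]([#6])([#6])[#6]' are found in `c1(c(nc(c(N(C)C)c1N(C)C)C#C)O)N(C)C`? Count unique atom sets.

3

[NX3;H0]([#6])([#6])[#6] is the SMARTS for a tertiary amine: a trivalent nitrogen with no H, bonded to three carbons.
The molecule carries 3 separate instances of a dimethylamino group (-N(CH3)2) meeting every constraint; each maps to a distinct set of atoms, giving 3 matches.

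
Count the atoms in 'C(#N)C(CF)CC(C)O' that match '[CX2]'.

The query [CX2] means: C with X2: aliphatic carbon with exactly 2 total connections.
Check the 9 heavy atoms by environment: 5× C (X4) → no; 1× F (X1) → no; 1× C (X2) → match; 1× N (X1) → no; 1× O (X2) → no.
That gives 1 matching atom.

1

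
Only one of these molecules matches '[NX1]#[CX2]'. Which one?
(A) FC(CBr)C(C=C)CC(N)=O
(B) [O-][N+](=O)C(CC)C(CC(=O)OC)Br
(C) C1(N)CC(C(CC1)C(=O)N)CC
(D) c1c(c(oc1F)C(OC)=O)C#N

D

[NX1]#[CX2] describes a nitrogen triple-bonded to a two-connected carbon (a nitrile).
(A) has a primary amide (-C(=O)NH2) but the nitrogen is NX3, not NX1.
(B) has a nitro group (-[N+](=O)[O-]) but there is no C#N triple bond.
(C) has a primary amide (-C(=O)NH2) but the nitrogen is NX3, not NX1.
(D) contains a nitrile (-C#N), which satisfies every atom and bond constraint.
So the answer is (D).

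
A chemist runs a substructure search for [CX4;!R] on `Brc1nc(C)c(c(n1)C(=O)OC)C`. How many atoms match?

3

The query [CX4;!R] means: aliphatic carbon with four total connections, not in a ring.
Check the 13 heavy atoms by environment: 2× n (aromatic, X2, in 6-ring) → no; 4× c (aromatic, X3, in 6-ring) → no; 3× C (X4, acyclic) → match; 1× C (X3, acyclic) → no; 1× O (X1, acyclic) → no; 1× O (X2, acyclic) → no; 1× Br (X1, acyclic) → no.
That gives 3 matching atoms.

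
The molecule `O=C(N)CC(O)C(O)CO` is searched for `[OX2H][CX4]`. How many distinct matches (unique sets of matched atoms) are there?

3

[OX2H][CX4] is the SMARTS for an aliphatic alcohol: a hydroxyl oxygen bound to an sp3 (X4) carbon.
The molecule carries 3 separate instances of a hydroxyl group (-OH) meeting every constraint; each maps to a distinct set of atoms, giving 3 matches.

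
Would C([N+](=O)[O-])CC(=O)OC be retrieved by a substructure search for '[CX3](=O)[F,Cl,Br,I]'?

The pattern [CX3](=O)[F,Cl,Br,I] describes a carbonyl carbon bonded to a halogen — an acyl halide.
The closest candidate here is a methyl-ester group (-C(=O)OCH3), but the carbonyl is bonded to -O-C, not to a halogen. No other fragment satisfies the full query, so there is no match.

No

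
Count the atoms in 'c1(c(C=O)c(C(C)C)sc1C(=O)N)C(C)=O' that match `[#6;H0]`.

6

The query [#6;H0] means: any carbon with no attached hydrogen.
Check the 16 heavy atoms by environment: 1× s (aromatic, H0) → no; 4× c (aromatic, H0) → match; 2× C (H0) → match; 3× O (H0) → no; 1× N (H2) → no; 2× C (H1) → no; 3× C (H3) → no.
Summing the matching environments: 4 + 2 = 6 matching atoms.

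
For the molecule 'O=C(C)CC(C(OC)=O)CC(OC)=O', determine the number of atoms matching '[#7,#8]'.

5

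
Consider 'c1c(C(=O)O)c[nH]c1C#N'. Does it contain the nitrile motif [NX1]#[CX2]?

The pattern [NX1]#[CX2] describes a nitrogen triple-bonded to a two-connected carbon — a nitrile.
The molecule carries a nitrile (-C#N), whose atoms satisfy every constraint of the query, so the pattern matches.

Yes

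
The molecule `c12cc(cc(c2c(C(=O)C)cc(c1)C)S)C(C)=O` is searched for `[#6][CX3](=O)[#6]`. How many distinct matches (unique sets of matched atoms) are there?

2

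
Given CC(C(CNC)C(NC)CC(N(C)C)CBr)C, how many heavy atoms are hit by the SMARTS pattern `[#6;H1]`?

4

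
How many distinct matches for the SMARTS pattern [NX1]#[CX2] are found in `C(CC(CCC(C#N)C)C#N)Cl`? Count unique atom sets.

[NX1]#[CX2] is the SMARTS for a nitrile: a nitrogen triple-bonded to a two-connected carbon.
The molecule carries 2 separate instances of a nitrile (-C#N) meeting every constraint; each maps to a distinct set of atoms, giving 2 matches.

2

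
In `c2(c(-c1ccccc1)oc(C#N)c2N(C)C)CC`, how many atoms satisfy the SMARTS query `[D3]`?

The query [D3] means: atom with exactly three heavy-atom neighbours.
Check the 18 heavy atoms by environment: 1× o (aromatic, D2) → no; 5× c (aromatic, D3) → match; 2× C (D2) → no; 1× N (D1) → no; 1× N (D3) → match; 3× C (D1) → no; 5× c (aromatic, D2) → no.
Summing the matching environments: 5 + 1 = 6 matching atoms.

6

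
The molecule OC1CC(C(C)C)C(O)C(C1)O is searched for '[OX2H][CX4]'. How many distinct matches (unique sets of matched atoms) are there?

3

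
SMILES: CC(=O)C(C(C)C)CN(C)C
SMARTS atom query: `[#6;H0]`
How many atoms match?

1

Check the 11 heavy atoms by environment: 1× C (H2) → no; 2× C (H1) → no; 5× C (H3) → no; 1× C (H0) → match; 1× O (H0) → no; 1× N (H0) → no.
That gives 1 matching atom.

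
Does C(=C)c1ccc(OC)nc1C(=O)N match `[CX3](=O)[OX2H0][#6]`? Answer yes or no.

No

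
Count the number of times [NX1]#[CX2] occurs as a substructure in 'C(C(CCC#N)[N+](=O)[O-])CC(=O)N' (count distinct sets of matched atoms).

1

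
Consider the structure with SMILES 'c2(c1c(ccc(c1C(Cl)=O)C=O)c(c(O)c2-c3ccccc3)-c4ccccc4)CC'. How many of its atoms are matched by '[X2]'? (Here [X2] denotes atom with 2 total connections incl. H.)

1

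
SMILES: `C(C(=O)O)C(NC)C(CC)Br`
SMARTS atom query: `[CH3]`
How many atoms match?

2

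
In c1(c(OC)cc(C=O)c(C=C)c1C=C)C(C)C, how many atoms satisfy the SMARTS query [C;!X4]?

Check the 17 heavy atoms by environment: 6× c (aromatic, X3) → no; 5× C (X3) → match; 1× O (X2) → no; 4× C (X4) → no; 1× O (X1) → no.
That gives 5 matching atoms.

5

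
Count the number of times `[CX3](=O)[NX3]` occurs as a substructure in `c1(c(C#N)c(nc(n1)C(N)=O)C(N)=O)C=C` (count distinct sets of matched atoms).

2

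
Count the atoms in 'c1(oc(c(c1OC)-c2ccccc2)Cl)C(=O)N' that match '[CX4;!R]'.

The query [CX4;!R] means: aliphatic carbon with four total connections, not in a ring.
Check the 17 heavy atoms by environment: 1× o (aromatic, X2, in 5-ring) → no; 4× c (aromatic, X3, in 5-ring) → no; 1× C (X3, acyclic) → no; 1× O (X1, acyclic) → no; 1× N (X3, acyclic) → no; 6× c (aromatic, X3, in 6-ring) → no; 1× O (X2, acyclic) → no; 1× C (X4, acyclic) → match; 1× Cl (X1, acyclic) → no.
That gives 1 matching atom.

1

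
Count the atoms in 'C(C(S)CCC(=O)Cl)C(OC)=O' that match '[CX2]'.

0

The query [CX2] means: C with X2: aliphatic carbon with exactly 2 total connections.
Check the 12 heavy atoms by environment: 5× C (X4) → no; 1× S (X2) → no; 2× C (X3) → no; 2× O (X1) → no; 1× O (X2) → no; 1× Cl (X1) → no.
No environment satisfies the query, so 0 matching atoms.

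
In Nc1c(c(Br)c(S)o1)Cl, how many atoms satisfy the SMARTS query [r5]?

5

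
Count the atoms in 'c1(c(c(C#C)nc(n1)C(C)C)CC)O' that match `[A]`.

Check the 14 heavy atoms by environment: 2× n (aromatic) → no; 4× c (aromatic) → no; 7× C → match; 1× O → match.
Summing the matching environments: 7 + 1 = 8 matching atoms.

8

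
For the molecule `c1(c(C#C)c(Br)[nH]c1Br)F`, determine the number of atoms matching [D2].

The query [D2] means: atom with exactly two heavy-atom neighbours.
Check the 10 heavy atoms by environment: 1× n (aromatic, D2) → match; 4× c (aromatic, D3) → no; 2× Br (D1) → no; 1× C (D2) → match; 1× C (D1) → no; 1× F (D1) → no.
Summing the matching environments: 1 + 1 = 2 matching atoms.

2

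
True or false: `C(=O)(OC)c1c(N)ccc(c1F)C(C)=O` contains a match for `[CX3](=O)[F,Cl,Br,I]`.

The pattern [CX3](=O)[F,Cl,Br,I] describes a carbonyl carbon bonded to a halogen — an acyl halide.
The closest candidate here is a methyl-ester group (-C(=O)OCH3), but the carbonyl is bonded to -O-C, not to a halogen. No other fragment satisfies the full query, so there is no match.

False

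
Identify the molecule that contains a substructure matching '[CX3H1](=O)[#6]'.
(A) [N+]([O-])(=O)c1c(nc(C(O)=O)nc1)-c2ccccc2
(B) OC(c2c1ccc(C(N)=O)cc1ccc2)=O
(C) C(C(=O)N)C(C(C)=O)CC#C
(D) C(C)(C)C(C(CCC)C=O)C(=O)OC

[CX3H1](=O)[#6] describes an sp2 carbon with one H, double-bonded to O and single-bonded to carbon (an aldehyde).
(A) has a carboxylic acid group (-C(=O)OH) but the carbonyl carbon has H0 and is bonded to O, not H1.
(B) has a carboxylic acid group (-C(=O)OH) but the carbonyl carbon has H0 and is bonded to O, not H1.
(C) has an acetyl/ketone group (-C(=O)CH3) but the carbonyl carbon has H0 (two carbon neighbours), not H1.
(D) contains an aldehyde (-CHO), which satisfies every atom and bond constraint.
So the answer is (D).

D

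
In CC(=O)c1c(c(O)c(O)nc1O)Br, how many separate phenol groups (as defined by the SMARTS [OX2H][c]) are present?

[OX2H][c] is the SMARTS for a phenol: a hydroxyl oxygen attached to an aromatic carbon.
The molecule carries 3 separate instances of a hydroxyl group (-OH) meeting every constraint; each maps to a distinct set of atoms, giving 3 matches.

3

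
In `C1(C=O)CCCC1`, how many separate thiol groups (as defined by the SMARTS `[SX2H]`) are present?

0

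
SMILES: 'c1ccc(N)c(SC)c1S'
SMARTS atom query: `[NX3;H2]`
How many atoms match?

1

The query [NX3;H2] means: aliphatic N with 3 total connections, two of them H — an -NH2 nitrogen (amine or amide).
Check the 10 heavy atoms by environment: 3× c (aromatic, H0, X3) → no; 3× c (aromatic, H1, X3) → no; 1× N (H2, X3) → match; 1× S (H0, X2) → no; 1× C (H3, X4) → no; 1× S (H1, X2) → no.
That gives 1 matching atom.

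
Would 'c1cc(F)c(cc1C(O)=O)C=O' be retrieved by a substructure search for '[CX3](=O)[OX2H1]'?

The pattern [CX3](=O)[OX2H1] describes an sp2 carbon double-bonded to O and single-bonded to an -OH oxygen — a carboxylic acid.
The molecule carries a carboxylic acid group (-C(=O)OH), whose atoms satisfy every constraint of the query, so the pattern matches.

Yes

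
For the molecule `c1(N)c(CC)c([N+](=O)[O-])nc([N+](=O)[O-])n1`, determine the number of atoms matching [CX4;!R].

2

The query [CX4;!R] means: aliphatic carbon with four total connections, not in a ring.
Check the 15 heavy atoms by environment: 2× n (aromatic, X2, in 6-ring) → no; 4× c (aromatic, X3, in 6-ring) → no; 2× N (charge +1, X3, acyclic) → no; 2× O (charge -1, X1, acyclic) → no; 2× O (X1, acyclic) → no; 1× N (X3, acyclic) → no; 2× C (X4, acyclic) → match.
That gives 2 matching atoms.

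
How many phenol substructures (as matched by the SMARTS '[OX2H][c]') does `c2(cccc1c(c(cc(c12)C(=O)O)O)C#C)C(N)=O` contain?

1

[OX2H][c] is the SMARTS for a phenol: a hydroxyl oxygen attached to an aromatic carbon.
Exactly one fragment in the molecule meets all constraints, giving 1 match.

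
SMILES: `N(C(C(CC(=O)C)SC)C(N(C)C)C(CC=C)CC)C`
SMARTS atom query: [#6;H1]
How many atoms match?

Check the 20 heavy atoms by environment: 4× C (H2) → no; 5× C (H1) → match; 1× S (H0) → no; 6× C (H3) → no; 1× N (H1) → no; 1× N (H0) → no; 1× C (H0) → no; 1× O (H0) → no.
That gives 5 matching atoms.

5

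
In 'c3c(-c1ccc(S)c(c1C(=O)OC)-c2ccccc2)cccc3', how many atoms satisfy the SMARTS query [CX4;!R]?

1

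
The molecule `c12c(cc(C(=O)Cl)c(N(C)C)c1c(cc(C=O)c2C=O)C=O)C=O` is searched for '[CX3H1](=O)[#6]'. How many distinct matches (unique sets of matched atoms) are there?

4

[CX3H1](=O)[#6] is the SMARTS for an aldehyde: an sp2 carbon with one H, double-bonded to O and single-bonded to carbon.
The molecule carries 4 separate instances of an aldehyde (-CHO) meeting every constraint; each maps to a distinct set of atoms, giving 4 matches.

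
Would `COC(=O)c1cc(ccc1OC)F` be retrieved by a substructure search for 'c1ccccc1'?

Yes

The pattern c1ccccc1 describes six aromatic carbons in a ring — a benzene ring.
The required atom environment is present in the molecule, so the pattern matches.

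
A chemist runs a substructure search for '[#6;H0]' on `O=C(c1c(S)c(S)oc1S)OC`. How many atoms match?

Check the 12 heavy atoms by environment: 1× o (aromatic, H0) → no; 4× c (aromatic, H0) → match; 1× C (H0) → match; 2× O (H0) → no; 1× C (H3) → no; 3× S (H1) → no.
Summing the matching environments: 4 + 1 = 5 matching atoms.

5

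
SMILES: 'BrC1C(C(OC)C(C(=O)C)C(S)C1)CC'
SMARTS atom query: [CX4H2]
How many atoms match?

The query [CX4H2] means: sp3 carbon (X4) with exactly two hydrogens.
Check the 15 heavy atoms by environment: 5× C (H1, X4) → no; 2× C (H2, X4) → match; 1× O (H0, X2) → no; 3× C (H3, X4) → no; 1× C (H0, X3) → no; 1× O (H0, X1) → no; 1× Br (H0, X1) → no; 1× S (H1, X2) → no.
That gives 2 matching atoms.

2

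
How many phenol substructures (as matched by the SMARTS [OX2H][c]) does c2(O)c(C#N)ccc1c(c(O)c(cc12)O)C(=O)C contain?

3

[OX2H][c] is the SMARTS for a phenol: a hydroxyl oxygen attached to an aromatic carbon.
The molecule carries 3 separate instances of a hydroxyl group (-OH) meeting every constraint; each maps to a distinct set of atoms, giving 3 matches.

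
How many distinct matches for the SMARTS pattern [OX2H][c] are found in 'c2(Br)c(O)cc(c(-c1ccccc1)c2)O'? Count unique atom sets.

2

[OX2H][c] is the SMARTS for a phenol: a hydroxyl oxygen attached to an aromatic carbon.
The molecule carries 2 separate instances of a hydroxyl group (-OH) meeting every constraint; each maps to a distinct set of atoms, giving 2 matches.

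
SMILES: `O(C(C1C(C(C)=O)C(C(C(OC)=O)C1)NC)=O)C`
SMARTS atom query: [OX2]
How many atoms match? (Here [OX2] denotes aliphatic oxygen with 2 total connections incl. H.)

The query [OX2] means: aliphatic oxygen with two total connections — ether, hydroxyl, or ester single-bond O.
Check the 18 heavy atoms by environment: 9× C (X4) → no; 3× C (X3) → no; 3× O (X1) → no; 2× O (X2) → match; 1× N (X3) → no.
That gives 2 matching atoms.

2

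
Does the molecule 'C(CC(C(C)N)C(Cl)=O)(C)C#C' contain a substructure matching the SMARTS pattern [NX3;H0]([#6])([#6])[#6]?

No

The pattern [NX3;H0]([#6])([#6])[#6] describes a trivalent nitrogen with no H, bonded to three carbons — a tertiary amine.
The closest candidate here is a primary amino group (-NH2), but the nitrogen has H2, not H0 with three carbons. No other fragment satisfies the full query, so there is no match.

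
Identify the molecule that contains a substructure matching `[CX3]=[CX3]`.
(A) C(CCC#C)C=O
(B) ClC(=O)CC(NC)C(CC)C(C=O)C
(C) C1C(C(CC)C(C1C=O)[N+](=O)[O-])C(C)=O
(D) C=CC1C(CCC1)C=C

[CX3]=[CX3] describes a non-aromatic C=C double bond between two sp2 carbons (an alkene).
(A) has an ethynyl group (-C#CH) but the C-C bond is a triple bond, not a double bond.
(B) has an ethyl group (-CH2CH3) but its C-C bond is a single bond between CX4 carbons, not CX3=CX3.
(C) has an ethyl group (-CH2CH3) but its C-C bond is a single bond between CX4 carbons, not CX3=CX3.
(D) contains a vinyl group (-CH=CH2), which satisfies every atom and bond constraint.
So the answer is (D).

D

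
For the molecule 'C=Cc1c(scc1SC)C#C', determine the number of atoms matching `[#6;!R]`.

The query [#6;!R] means: carbon not in any ring.
Check the 11 heavy atoms by environment: 1× s (aromatic, in 5-ring) → no; 4× c (aromatic, in 5-ring) → no; 1× S (acyclic) → no; 5× C (acyclic) → match.
That gives 5 matching atoms.

5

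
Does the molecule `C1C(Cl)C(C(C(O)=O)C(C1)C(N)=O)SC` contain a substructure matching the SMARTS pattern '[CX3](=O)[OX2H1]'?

The pattern [CX3](=O)[OX2H1] describes an sp2 carbon double-bonded to O and single-bonded to an -OH oxygen — a carboxylic acid.
The molecule carries a carboxylic acid group (-C(=O)OH), whose atoms satisfy every constraint of the query, so the pattern matches.

Yes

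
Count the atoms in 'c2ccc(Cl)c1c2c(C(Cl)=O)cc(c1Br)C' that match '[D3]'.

7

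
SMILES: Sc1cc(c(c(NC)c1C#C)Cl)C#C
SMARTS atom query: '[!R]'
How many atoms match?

8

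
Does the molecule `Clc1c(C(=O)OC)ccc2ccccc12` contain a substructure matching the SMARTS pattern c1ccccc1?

Yes

The pattern c1ccccc1 describes six aromatic carbons in a ring — a benzene ring.
The required atom environment is present in the molecule, so the pattern matches.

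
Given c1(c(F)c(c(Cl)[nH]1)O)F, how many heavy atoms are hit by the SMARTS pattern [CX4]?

The query [CX4] means: C with X4: aliphatic carbon with exactly 4 total connections (bonds + H).
Check the 9 heavy atoms by environment: 1× n (aromatic, X3) → no; 4× c (aromatic, X3) → no; 1× Cl (X1) → no; 2× F (X1) → no; 1× O (X2) → no.
No environment satisfies the query, so 0 matching atoms.

0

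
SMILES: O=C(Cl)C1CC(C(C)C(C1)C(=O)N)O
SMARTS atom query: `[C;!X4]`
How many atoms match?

2

Check the 14 heavy atoms by environment: 7× C (X4) → no; 1× O (X2) → no; 2× C (X3) → match; 2× O (X1) → no; 1× Cl (X1) → no; 1× N (X3) → no.
That gives 2 matching atoms.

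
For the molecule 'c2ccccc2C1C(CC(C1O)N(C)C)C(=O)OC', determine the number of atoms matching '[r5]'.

5

The query [r5] means: r5 matches atoms in a five-membered ring.
Check the 19 heavy atoms by environment: 5× C (in 5-ring) → match; 4× C (acyclic) → no; 3× O (acyclic) → no; 1× N (acyclic) → no; 6× c (aromatic, in 6-ring) → no.
That gives 5 matching atoms.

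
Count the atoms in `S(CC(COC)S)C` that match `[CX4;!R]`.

5

The query [CX4;!R] means: aliphatic carbon with four total connections, not in a ring.
Check the 8 heavy atoms by environment: 5× C (X4, acyclic) → match; 2× S (X2, acyclic) → no; 1× O (X2, acyclic) → no.
That gives 5 matching atoms.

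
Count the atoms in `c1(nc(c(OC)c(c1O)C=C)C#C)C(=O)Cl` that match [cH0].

5

The query [cH0] means: aromatic carbon with no attached hydrogen (substituted or ring-fusion).
Check the 16 heavy atoms by environment: 1× n (aromatic, H0) → no; 5× c (aromatic, H0) → match; 2× O (H0) → no; 1× C (H3) → no; 2× C (H1) → no; 1× C (H2) → no; 2× C (H0) → no; 1× Cl (H0) → no; 1× O (H1) → no.
That gives 5 matching atoms.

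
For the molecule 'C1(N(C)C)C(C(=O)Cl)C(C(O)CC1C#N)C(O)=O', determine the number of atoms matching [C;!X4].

3

The query [C;!X4] means: aliphatic carbon that does not have four total connections.
Check the 18 heavy atoms by environment: 8× C (X4) → no; 1× C (X2) → match; 1× N (X1) → no; 1× N (X3) → no; 2× O (X2) → no; 2× C (X3) → match; 2× O (X1) → no; 1× Cl (X1) → no.
Summing the matching environments: 1 + 2 = 3 matching atoms.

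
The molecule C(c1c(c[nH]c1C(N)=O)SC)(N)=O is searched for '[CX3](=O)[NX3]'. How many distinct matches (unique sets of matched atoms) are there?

[CX3](=O)[NX3] is the SMARTS for an amide: a carbonyl carbon bonded to a trivalent nitrogen.
The molecule carries 2 separate instances of a primary amide (-C(=O)NH2) meeting every constraint; each maps to a distinct set of atoms, giving 2 matches.

2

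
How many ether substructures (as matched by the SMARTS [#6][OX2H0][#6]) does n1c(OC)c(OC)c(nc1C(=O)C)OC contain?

3

[#6][OX2H0][#6] is the SMARTS for an ether: an aliphatic oxygen bridging two carbons with no H on the oxygen.
The molecule carries 3 separate instances of a methoxy ether (-OCH3) meeting every constraint; each maps to a distinct set of atoms, giving 3 matches.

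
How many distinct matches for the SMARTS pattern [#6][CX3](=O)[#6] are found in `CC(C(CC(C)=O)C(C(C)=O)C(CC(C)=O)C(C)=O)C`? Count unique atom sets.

[#6][CX3](=O)[#6] is the SMARTS for a ketone: a carbonyl carbon (no H) flanked by two carbons.
The molecule carries 4 separate instances of an acetyl/ketone group (-C(=O)CH3) meeting every constraint; each maps to a distinct set of atoms, giving 4 matches.

4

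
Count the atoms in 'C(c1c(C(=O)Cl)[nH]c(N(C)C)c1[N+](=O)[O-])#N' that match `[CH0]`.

2

The query [CH0] means: aliphatic carbon with no attached hydrogen.
Check the 16 heavy atoms by environment: 1× n (aromatic, H1) → no; 4× c (aromatic, H0) → no; 2× N (H0) → no; 2× C (H3) → no; 1× N (charge +1, H0) → no; 1× O (charge -1, H0) → no; 2× O (H0) → no; 2× C (H0) → match; 1× Cl (H0) → no.
That gives 2 matching atoms.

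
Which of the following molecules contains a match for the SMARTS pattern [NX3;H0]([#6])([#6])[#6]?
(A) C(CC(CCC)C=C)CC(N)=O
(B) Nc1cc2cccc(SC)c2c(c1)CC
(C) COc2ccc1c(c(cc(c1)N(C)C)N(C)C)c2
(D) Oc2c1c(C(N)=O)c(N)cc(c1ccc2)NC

C

[NX3;H0]([#6])([#6])[#6] describes a trivalent nitrogen with no H, bonded to three carbons (a tertiary amine).
(A) has a primary amide (-C(=O)NH2) but the amide nitrogen has H2 and only one carbon neighbour.
(B) has a primary amino group (-NH2) but the nitrogen has H2, not H0 with three carbons.
(C) contains a dimethylamino group (-N(CH3)2), which satisfies every atom and bond constraint.
(D) has an N-methylamino group (-NHCH3) but the nitrogen still has one H (H1), not H0.
So the answer is (C).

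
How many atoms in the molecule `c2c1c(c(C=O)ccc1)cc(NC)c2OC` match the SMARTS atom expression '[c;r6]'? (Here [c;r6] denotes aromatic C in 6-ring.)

10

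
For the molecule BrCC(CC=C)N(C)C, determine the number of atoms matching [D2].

3

The query [D2] means: atom with exactly two heavy-atom neighbours.
Check the 9 heavy atoms by environment: 3× C (D2) → match; 1× C (D3) → no; 1× Br (D1) → no; 3× C (D1) → no; 1× N (D3) → no.
That gives 3 matching atoms.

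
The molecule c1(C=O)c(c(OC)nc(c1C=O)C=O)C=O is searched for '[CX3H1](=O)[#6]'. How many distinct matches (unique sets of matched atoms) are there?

4

[CX3H1](=O)[#6] is the SMARTS for an aldehyde: an sp2 carbon with one H, double-bonded to O and single-bonded to carbon.
The molecule carries 4 separate instances of an aldehyde (-CHO) meeting every constraint; each maps to a distinct set of atoms, giving 4 matches.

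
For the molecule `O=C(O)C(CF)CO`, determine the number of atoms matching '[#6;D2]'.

2

The query [#6;D2] means: any carbon bonded to exactly two heavy atoms.
Check the 8 heavy atoms by environment: 2× C (D2) → match; 2× C (D3) → no; 1× F (D1) → no; 3× O (D1) → no.
That gives 2 matching atoms.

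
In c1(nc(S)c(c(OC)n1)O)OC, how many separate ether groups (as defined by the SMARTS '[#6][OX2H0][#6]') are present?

2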